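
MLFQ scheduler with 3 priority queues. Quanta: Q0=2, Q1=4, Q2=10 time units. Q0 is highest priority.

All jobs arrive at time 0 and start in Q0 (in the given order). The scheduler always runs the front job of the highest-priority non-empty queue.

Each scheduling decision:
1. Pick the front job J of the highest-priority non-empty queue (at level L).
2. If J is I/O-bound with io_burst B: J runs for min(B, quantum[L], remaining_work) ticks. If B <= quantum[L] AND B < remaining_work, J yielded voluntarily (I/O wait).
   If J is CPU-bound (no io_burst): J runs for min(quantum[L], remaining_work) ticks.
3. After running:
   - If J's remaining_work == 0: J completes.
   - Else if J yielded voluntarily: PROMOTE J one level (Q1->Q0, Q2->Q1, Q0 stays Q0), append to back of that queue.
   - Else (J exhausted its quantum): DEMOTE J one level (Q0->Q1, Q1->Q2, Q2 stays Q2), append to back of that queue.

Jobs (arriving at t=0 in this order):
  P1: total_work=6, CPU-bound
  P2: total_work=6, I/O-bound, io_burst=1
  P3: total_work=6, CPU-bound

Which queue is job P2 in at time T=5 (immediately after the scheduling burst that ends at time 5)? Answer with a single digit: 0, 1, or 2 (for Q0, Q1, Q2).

Answer: 0

Derivation:
t=0-2: P1@Q0 runs 2, rem=4, quantum used, demote→Q1. Q0=[P2,P3] Q1=[P1] Q2=[]
t=2-3: P2@Q0 runs 1, rem=5, I/O yield, promote→Q0. Q0=[P3,P2] Q1=[P1] Q2=[]
t=3-5: P3@Q0 runs 2, rem=4, quantum used, demote→Q1. Q0=[P2] Q1=[P1,P3] Q2=[]
t=5-6: P2@Q0 runs 1, rem=4, I/O yield, promote→Q0. Q0=[P2] Q1=[P1,P3] Q2=[]
t=6-7: P2@Q0 runs 1, rem=3, I/O yield, promote→Q0. Q0=[P2] Q1=[P1,P3] Q2=[]
t=7-8: P2@Q0 runs 1, rem=2, I/O yield, promote→Q0. Q0=[P2] Q1=[P1,P3] Q2=[]
t=8-9: P2@Q0 runs 1, rem=1, I/O yield, promote→Q0. Q0=[P2] Q1=[P1,P3] Q2=[]
t=9-10: P2@Q0 runs 1, rem=0, completes. Q0=[] Q1=[P1,P3] Q2=[]
t=10-14: P1@Q1 runs 4, rem=0, completes. Q0=[] Q1=[P3] Q2=[]
t=14-18: P3@Q1 runs 4, rem=0, completes. Q0=[] Q1=[] Q2=[]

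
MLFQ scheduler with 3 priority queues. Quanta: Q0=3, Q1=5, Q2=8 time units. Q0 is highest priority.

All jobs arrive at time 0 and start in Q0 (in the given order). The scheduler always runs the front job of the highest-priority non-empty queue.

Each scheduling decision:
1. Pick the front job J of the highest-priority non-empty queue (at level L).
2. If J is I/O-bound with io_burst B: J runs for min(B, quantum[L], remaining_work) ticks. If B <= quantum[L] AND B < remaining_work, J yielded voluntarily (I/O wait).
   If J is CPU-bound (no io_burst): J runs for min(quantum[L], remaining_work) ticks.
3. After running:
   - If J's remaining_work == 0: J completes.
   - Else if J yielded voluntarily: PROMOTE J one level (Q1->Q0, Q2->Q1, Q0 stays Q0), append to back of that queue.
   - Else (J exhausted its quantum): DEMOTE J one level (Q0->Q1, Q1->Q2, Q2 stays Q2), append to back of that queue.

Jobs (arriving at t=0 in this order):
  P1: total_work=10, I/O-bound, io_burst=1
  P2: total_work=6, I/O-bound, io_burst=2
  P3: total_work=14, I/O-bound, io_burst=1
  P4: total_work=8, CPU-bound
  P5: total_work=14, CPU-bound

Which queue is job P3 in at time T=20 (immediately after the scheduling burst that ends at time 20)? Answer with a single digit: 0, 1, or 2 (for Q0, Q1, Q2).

t=0-1: P1@Q0 runs 1, rem=9, I/O yield, promote→Q0. Q0=[P2,P3,P4,P5,P1] Q1=[] Q2=[]
t=1-3: P2@Q0 runs 2, rem=4, I/O yield, promote→Q0. Q0=[P3,P4,P5,P1,P2] Q1=[] Q2=[]
t=3-4: P3@Q0 runs 1, rem=13, I/O yield, promote→Q0. Q0=[P4,P5,P1,P2,P3] Q1=[] Q2=[]
t=4-7: P4@Q0 runs 3, rem=5, quantum used, demote→Q1. Q0=[P5,P1,P2,P3] Q1=[P4] Q2=[]
t=7-10: P5@Q0 runs 3, rem=11, quantum used, demote→Q1. Q0=[P1,P2,P3] Q1=[P4,P5] Q2=[]
t=10-11: P1@Q0 runs 1, rem=8, I/O yield, promote→Q0. Q0=[P2,P3,P1] Q1=[P4,P5] Q2=[]
t=11-13: P2@Q0 runs 2, rem=2, I/O yield, promote→Q0. Q0=[P3,P1,P2] Q1=[P4,P5] Q2=[]
t=13-14: P3@Q0 runs 1, rem=12, I/O yield, promote→Q0. Q0=[P1,P2,P3] Q1=[P4,P5] Q2=[]
t=14-15: P1@Q0 runs 1, rem=7, I/O yield, promote→Q0. Q0=[P2,P3,P1] Q1=[P4,P5] Q2=[]
t=15-17: P2@Q0 runs 2, rem=0, completes. Q0=[P3,P1] Q1=[P4,P5] Q2=[]
t=17-18: P3@Q0 runs 1, rem=11, I/O yield, promote→Q0. Q0=[P1,P3] Q1=[P4,P5] Q2=[]
t=18-19: P1@Q0 runs 1, rem=6, I/O yield, promote→Q0. Q0=[P3,P1] Q1=[P4,P5] Q2=[]
t=19-20: P3@Q0 runs 1, rem=10, I/O yield, promote→Q0. Q0=[P1,P3] Q1=[P4,P5] Q2=[]
t=20-21: P1@Q0 runs 1, rem=5, I/O yield, promote→Q0. Q0=[P3,P1] Q1=[P4,P5] Q2=[]
t=21-22: P3@Q0 runs 1, rem=9, I/O yield, promote→Q0. Q0=[P1,P3] Q1=[P4,P5] Q2=[]
t=22-23: P1@Q0 runs 1, rem=4, I/O yield, promote→Q0. Q0=[P3,P1] Q1=[P4,P5] Q2=[]
t=23-24: P3@Q0 runs 1, rem=8, I/O yield, promote→Q0. Q0=[P1,P3] Q1=[P4,P5] Q2=[]
t=24-25: P1@Q0 runs 1, rem=3, I/O yield, promote→Q0. Q0=[P3,P1] Q1=[P4,P5] Q2=[]
t=25-26: P3@Q0 runs 1, rem=7, I/O yield, promote→Q0. Q0=[P1,P3] Q1=[P4,P5] Q2=[]
t=26-27: P1@Q0 runs 1, rem=2, I/O yield, promote→Q0. Q0=[P3,P1] Q1=[P4,P5] Q2=[]
t=27-28: P3@Q0 runs 1, rem=6, I/O yield, promote→Q0. Q0=[P1,P3] Q1=[P4,P5] Q2=[]
t=28-29: P1@Q0 runs 1, rem=1, I/O yield, promote→Q0. Q0=[P3,P1] Q1=[P4,P5] Q2=[]
t=29-30: P3@Q0 runs 1, rem=5, I/O yield, promote→Q0. Q0=[P1,P3] Q1=[P4,P5] Q2=[]
t=30-31: P1@Q0 runs 1, rem=0, completes. Q0=[P3] Q1=[P4,P5] Q2=[]
t=31-32: P3@Q0 runs 1, rem=4, I/O yield, promote→Q0. Q0=[P3] Q1=[P4,P5] Q2=[]
t=32-33: P3@Q0 runs 1, rem=3, I/O yield, promote→Q0. Q0=[P3] Q1=[P4,P5] Q2=[]
t=33-34: P3@Q0 runs 1, rem=2, I/O yield, promote→Q0. Q0=[P3] Q1=[P4,P5] Q2=[]
t=34-35: P3@Q0 runs 1, rem=1, I/O yield, promote→Q0. Q0=[P3] Q1=[P4,P5] Q2=[]
t=35-36: P3@Q0 runs 1, rem=0, completes. Q0=[] Q1=[P4,P5] Q2=[]
t=36-41: P4@Q1 runs 5, rem=0, completes. Q0=[] Q1=[P5] Q2=[]
t=41-46: P5@Q1 runs 5, rem=6, quantum used, demote→Q2. Q0=[] Q1=[] Q2=[P5]
t=46-52: P5@Q2 runs 6, rem=0, completes. Q0=[] Q1=[] Q2=[]

Answer: 0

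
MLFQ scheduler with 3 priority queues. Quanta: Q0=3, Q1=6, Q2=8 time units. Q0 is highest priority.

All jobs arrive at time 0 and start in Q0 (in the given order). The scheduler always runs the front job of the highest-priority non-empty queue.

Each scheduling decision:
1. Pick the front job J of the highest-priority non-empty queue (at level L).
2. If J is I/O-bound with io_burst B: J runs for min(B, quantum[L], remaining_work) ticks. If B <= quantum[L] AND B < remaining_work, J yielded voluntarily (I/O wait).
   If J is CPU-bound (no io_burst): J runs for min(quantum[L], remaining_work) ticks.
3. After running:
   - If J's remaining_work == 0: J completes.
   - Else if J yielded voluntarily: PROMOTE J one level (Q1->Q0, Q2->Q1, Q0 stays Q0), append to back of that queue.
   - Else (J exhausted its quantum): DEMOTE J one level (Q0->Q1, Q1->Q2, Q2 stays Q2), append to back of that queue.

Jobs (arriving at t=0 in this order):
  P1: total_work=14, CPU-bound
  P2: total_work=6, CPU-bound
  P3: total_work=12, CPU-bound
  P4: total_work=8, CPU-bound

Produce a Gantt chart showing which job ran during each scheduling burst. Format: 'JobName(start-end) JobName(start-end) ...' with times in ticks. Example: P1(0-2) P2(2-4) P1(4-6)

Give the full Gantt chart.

t=0-3: P1@Q0 runs 3, rem=11, quantum used, demote→Q1. Q0=[P2,P3,P4] Q1=[P1] Q2=[]
t=3-6: P2@Q0 runs 3, rem=3, quantum used, demote→Q1. Q0=[P3,P4] Q1=[P1,P2] Q2=[]
t=6-9: P3@Q0 runs 3, rem=9, quantum used, demote→Q1. Q0=[P4] Q1=[P1,P2,P3] Q2=[]
t=9-12: P4@Q0 runs 3, rem=5, quantum used, demote→Q1. Q0=[] Q1=[P1,P2,P3,P4] Q2=[]
t=12-18: P1@Q1 runs 6, rem=5, quantum used, demote→Q2. Q0=[] Q1=[P2,P3,P4] Q2=[P1]
t=18-21: P2@Q1 runs 3, rem=0, completes. Q0=[] Q1=[P3,P4] Q2=[P1]
t=21-27: P3@Q1 runs 6, rem=3, quantum used, demote→Q2. Q0=[] Q1=[P4] Q2=[P1,P3]
t=27-32: P4@Q1 runs 5, rem=0, completes. Q0=[] Q1=[] Q2=[P1,P3]
t=32-37: P1@Q2 runs 5, rem=0, completes. Q0=[] Q1=[] Q2=[P3]
t=37-40: P3@Q2 runs 3, rem=0, completes. Q0=[] Q1=[] Q2=[]

Answer: P1(0-3) P2(3-6) P3(6-9) P4(9-12) P1(12-18) P2(18-21) P3(21-27) P4(27-32) P1(32-37) P3(37-40)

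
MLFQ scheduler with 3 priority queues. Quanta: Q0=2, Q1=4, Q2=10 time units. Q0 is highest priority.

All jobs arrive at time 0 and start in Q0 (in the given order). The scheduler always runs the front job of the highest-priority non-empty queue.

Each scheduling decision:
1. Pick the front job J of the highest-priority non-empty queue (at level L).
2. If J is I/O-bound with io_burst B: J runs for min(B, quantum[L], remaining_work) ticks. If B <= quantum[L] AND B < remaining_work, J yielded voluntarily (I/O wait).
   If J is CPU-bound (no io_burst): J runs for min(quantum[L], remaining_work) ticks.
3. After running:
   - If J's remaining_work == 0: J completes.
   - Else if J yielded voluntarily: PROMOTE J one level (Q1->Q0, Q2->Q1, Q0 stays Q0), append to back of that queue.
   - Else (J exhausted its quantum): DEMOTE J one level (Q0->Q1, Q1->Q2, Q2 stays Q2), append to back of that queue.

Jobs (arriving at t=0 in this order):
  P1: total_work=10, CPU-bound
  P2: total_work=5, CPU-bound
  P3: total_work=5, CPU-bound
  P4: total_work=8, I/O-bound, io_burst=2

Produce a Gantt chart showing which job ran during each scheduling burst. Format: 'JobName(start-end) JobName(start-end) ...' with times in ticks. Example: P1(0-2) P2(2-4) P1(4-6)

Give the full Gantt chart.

Answer: P1(0-2) P2(2-4) P3(4-6) P4(6-8) P4(8-10) P4(10-12) P4(12-14) P1(14-18) P2(18-21) P3(21-24) P1(24-28)

Derivation:
t=0-2: P1@Q0 runs 2, rem=8, quantum used, demote→Q1. Q0=[P2,P3,P4] Q1=[P1] Q2=[]
t=2-4: P2@Q0 runs 2, rem=3, quantum used, demote→Q1. Q0=[P3,P4] Q1=[P1,P2] Q2=[]
t=4-6: P3@Q0 runs 2, rem=3, quantum used, demote→Q1. Q0=[P4] Q1=[P1,P2,P3] Q2=[]
t=6-8: P4@Q0 runs 2, rem=6, I/O yield, promote→Q0. Q0=[P4] Q1=[P1,P2,P3] Q2=[]
t=8-10: P4@Q0 runs 2, rem=4, I/O yield, promote→Q0. Q0=[P4] Q1=[P1,P2,P3] Q2=[]
t=10-12: P4@Q0 runs 2, rem=2, I/O yield, promote→Q0. Q0=[P4] Q1=[P1,P2,P3] Q2=[]
t=12-14: P4@Q0 runs 2, rem=0, completes. Q0=[] Q1=[P1,P2,P3] Q2=[]
t=14-18: P1@Q1 runs 4, rem=4, quantum used, demote→Q2. Q0=[] Q1=[P2,P3] Q2=[P1]
t=18-21: P2@Q1 runs 3, rem=0, completes. Q0=[] Q1=[P3] Q2=[P1]
t=21-24: P3@Q1 runs 3, rem=0, completes. Q0=[] Q1=[] Q2=[P1]
t=24-28: P1@Q2 runs 4, rem=0, completes. Q0=[] Q1=[] Q2=[]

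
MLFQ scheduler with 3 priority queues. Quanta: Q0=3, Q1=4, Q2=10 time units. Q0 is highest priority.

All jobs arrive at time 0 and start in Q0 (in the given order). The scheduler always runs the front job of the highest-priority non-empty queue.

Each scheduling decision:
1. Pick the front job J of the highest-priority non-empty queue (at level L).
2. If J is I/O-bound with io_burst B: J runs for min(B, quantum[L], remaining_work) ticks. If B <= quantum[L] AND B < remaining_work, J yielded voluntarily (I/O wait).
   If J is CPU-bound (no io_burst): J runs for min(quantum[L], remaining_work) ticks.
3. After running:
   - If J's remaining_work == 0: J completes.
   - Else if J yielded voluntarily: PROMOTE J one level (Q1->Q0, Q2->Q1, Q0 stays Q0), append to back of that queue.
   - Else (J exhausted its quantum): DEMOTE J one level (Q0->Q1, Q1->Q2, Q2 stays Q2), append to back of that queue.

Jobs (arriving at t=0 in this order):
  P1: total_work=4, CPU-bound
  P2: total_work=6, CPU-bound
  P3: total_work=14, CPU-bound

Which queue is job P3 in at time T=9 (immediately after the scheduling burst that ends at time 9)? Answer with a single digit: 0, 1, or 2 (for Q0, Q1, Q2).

Answer: 1

Derivation:
t=0-3: P1@Q0 runs 3, rem=1, quantum used, demote→Q1. Q0=[P2,P3] Q1=[P1] Q2=[]
t=3-6: P2@Q0 runs 3, rem=3, quantum used, demote→Q1. Q0=[P3] Q1=[P1,P2] Q2=[]
t=6-9: P3@Q0 runs 3, rem=11, quantum used, demote→Q1. Q0=[] Q1=[P1,P2,P3] Q2=[]
t=9-10: P1@Q1 runs 1, rem=0, completes. Q0=[] Q1=[P2,P3] Q2=[]
t=10-13: P2@Q1 runs 3, rem=0, completes. Q0=[] Q1=[P3] Q2=[]
t=13-17: P3@Q1 runs 4, rem=7, quantum used, demote→Q2. Q0=[] Q1=[] Q2=[P3]
t=17-24: P3@Q2 runs 7, rem=0, completes. Q0=[] Q1=[] Q2=[]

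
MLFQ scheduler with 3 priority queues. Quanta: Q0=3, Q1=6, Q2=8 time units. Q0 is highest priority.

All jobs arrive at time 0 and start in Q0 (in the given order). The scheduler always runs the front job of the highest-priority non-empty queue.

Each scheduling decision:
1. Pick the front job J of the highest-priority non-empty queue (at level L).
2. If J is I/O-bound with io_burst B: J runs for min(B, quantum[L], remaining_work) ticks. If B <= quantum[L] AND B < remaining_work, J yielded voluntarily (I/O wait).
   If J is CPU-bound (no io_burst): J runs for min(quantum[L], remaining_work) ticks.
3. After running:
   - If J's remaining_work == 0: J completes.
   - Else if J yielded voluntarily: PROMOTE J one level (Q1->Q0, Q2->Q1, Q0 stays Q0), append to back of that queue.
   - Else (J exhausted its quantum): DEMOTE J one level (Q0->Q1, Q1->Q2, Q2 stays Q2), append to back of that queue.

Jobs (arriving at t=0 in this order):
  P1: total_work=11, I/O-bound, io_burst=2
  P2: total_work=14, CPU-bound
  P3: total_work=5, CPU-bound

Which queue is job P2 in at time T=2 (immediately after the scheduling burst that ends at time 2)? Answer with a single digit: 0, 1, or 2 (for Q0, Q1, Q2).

t=0-2: P1@Q0 runs 2, rem=9, I/O yield, promote→Q0. Q0=[P2,P3,P1] Q1=[] Q2=[]
t=2-5: P2@Q0 runs 3, rem=11, quantum used, demote→Q1. Q0=[P3,P1] Q1=[P2] Q2=[]
t=5-8: P3@Q0 runs 3, rem=2, quantum used, demote→Q1. Q0=[P1] Q1=[P2,P3] Q2=[]
t=8-10: P1@Q0 runs 2, rem=7, I/O yield, promote→Q0. Q0=[P1] Q1=[P2,P3] Q2=[]
t=10-12: P1@Q0 runs 2, rem=5, I/O yield, promote→Q0. Q0=[P1] Q1=[P2,P3] Q2=[]
t=12-14: P1@Q0 runs 2, rem=3, I/O yield, promote→Q0. Q0=[P1] Q1=[P2,P3] Q2=[]
t=14-16: P1@Q0 runs 2, rem=1, I/O yield, promote→Q0. Q0=[P1] Q1=[P2,P3] Q2=[]
t=16-17: P1@Q0 runs 1, rem=0, completes. Q0=[] Q1=[P2,P3] Q2=[]
t=17-23: P2@Q1 runs 6, rem=5, quantum used, demote→Q2. Q0=[] Q1=[P3] Q2=[P2]
t=23-25: P3@Q1 runs 2, rem=0, completes. Q0=[] Q1=[] Q2=[P2]
t=25-30: P2@Q2 runs 5, rem=0, completes. Q0=[] Q1=[] Q2=[]

Answer: 0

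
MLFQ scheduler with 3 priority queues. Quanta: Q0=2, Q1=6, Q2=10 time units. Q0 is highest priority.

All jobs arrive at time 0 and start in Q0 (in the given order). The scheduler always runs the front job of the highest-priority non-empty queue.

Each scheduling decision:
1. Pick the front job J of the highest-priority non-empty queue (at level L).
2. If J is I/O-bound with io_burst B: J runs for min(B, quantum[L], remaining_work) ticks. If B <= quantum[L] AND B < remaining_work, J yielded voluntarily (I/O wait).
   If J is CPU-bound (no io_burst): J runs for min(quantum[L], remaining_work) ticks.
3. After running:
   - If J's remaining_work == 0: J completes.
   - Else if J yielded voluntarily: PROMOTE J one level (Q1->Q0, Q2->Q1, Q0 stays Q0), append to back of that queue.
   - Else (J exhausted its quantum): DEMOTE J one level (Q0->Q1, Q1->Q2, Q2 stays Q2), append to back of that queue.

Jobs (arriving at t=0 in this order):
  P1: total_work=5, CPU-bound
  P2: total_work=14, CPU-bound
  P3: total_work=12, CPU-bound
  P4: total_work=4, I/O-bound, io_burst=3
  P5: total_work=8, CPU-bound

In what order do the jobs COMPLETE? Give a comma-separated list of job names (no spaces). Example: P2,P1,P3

t=0-2: P1@Q0 runs 2, rem=3, quantum used, demote→Q1. Q0=[P2,P3,P4,P5] Q1=[P1] Q2=[]
t=2-4: P2@Q0 runs 2, rem=12, quantum used, demote→Q1. Q0=[P3,P4,P5] Q1=[P1,P2] Q2=[]
t=4-6: P3@Q0 runs 2, rem=10, quantum used, demote→Q1. Q0=[P4,P5] Q1=[P1,P2,P3] Q2=[]
t=6-8: P4@Q0 runs 2, rem=2, quantum used, demote→Q1. Q0=[P5] Q1=[P1,P2,P3,P4] Q2=[]
t=8-10: P5@Q0 runs 2, rem=6, quantum used, demote→Q1. Q0=[] Q1=[P1,P2,P3,P4,P5] Q2=[]
t=10-13: P1@Q1 runs 3, rem=0, completes. Q0=[] Q1=[P2,P3,P4,P5] Q2=[]
t=13-19: P2@Q1 runs 6, rem=6, quantum used, demote→Q2. Q0=[] Q1=[P3,P4,P5] Q2=[P2]
t=19-25: P3@Q1 runs 6, rem=4, quantum used, demote→Q2. Q0=[] Q1=[P4,P5] Q2=[P2,P3]
t=25-27: P4@Q1 runs 2, rem=0, completes. Q0=[] Q1=[P5] Q2=[P2,P3]
t=27-33: P5@Q1 runs 6, rem=0, completes. Q0=[] Q1=[] Q2=[P2,P3]
t=33-39: P2@Q2 runs 6, rem=0, completes. Q0=[] Q1=[] Q2=[P3]
t=39-43: P3@Q2 runs 4, rem=0, completes. Q0=[] Q1=[] Q2=[]

Answer: P1,P4,P5,P2,P3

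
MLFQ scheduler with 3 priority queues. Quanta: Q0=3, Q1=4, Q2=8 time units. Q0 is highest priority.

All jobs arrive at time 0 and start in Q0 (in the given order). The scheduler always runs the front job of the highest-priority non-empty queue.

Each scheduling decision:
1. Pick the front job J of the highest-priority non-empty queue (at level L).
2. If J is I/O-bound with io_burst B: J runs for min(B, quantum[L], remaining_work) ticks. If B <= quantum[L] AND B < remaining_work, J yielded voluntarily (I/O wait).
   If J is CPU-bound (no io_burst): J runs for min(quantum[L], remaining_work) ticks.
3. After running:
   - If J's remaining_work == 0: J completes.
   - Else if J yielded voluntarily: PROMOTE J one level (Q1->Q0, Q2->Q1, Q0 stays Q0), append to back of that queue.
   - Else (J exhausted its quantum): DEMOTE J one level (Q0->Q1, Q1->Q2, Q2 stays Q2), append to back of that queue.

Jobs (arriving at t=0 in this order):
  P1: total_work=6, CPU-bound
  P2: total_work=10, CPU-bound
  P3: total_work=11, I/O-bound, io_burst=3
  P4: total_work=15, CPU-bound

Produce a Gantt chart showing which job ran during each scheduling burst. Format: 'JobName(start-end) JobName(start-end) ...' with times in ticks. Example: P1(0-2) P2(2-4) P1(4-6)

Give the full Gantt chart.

Answer: P1(0-3) P2(3-6) P3(6-9) P4(9-12) P3(12-15) P3(15-18) P3(18-20) P1(20-23) P2(23-27) P4(27-31) P2(31-34) P4(34-42)

Derivation:
t=0-3: P1@Q0 runs 3, rem=3, quantum used, demote→Q1. Q0=[P2,P3,P4] Q1=[P1] Q2=[]
t=3-6: P2@Q0 runs 3, rem=7, quantum used, demote→Q1. Q0=[P3,P4] Q1=[P1,P2] Q2=[]
t=6-9: P3@Q0 runs 3, rem=8, I/O yield, promote→Q0. Q0=[P4,P3] Q1=[P1,P2] Q2=[]
t=9-12: P4@Q0 runs 3, rem=12, quantum used, demote→Q1. Q0=[P3] Q1=[P1,P2,P4] Q2=[]
t=12-15: P3@Q0 runs 3, rem=5, I/O yield, promote→Q0. Q0=[P3] Q1=[P1,P2,P4] Q2=[]
t=15-18: P3@Q0 runs 3, rem=2, I/O yield, promote→Q0. Q0=[P3] Q1=[P1,P2,P4] Q2=[]
t=18-20: P3@Q0 runs 2, rem=0, completes. Q0=[] Q1=[P1,P2,P4] Q2=[]
t=20-23: P1@Q1 runs 3, rem=0, completes. Q0=[] Q1=[P2,P4] Q2=[]
t=23-27: P2@Q1 runs 4, rem=3, quantum used, demote→Q2. Q0=[] Q1=[P4] Q2=[P2]
t=27-31: P4@Q1 runs 4, rem=8, quantum used, demote→Q2. Q0=[] Q1=[] Q2=[P2,P4]
t=31-34: P2@Q2 runs 3, rem=0, completes. Q0=[] Q1=[] Q2=[P4]
t=34-42: P4@Q2 runs 8, rem=0, completes. Q0=[] Q1=[] Q2=[]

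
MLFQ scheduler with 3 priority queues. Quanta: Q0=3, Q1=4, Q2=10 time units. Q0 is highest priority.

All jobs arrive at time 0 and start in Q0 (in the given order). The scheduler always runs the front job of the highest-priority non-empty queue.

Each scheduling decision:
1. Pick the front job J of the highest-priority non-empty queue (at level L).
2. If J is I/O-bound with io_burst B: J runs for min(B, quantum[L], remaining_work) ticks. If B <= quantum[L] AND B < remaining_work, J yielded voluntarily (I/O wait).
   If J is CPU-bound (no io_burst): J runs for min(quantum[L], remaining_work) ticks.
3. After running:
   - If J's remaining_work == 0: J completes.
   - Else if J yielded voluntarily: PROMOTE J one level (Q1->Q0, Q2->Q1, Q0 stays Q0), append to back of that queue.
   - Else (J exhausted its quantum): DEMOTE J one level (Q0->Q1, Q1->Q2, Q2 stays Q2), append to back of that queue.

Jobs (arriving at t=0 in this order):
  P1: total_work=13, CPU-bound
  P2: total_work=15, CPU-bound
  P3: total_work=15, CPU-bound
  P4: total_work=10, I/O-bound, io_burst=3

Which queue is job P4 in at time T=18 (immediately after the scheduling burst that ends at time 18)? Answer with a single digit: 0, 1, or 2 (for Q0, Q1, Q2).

t=0-3: P1@Q0 runs 3, rem=10, quantum used, demote→Q1. Q0=[P2,P3,P4] Q1=[P1] Q2=[]
t=3-6: P2@Q0 runs 3, rem=12, quantum used, demote→Q1. Q0=[P3,P4] Q1=[P1,P2] Q2=[]
t=6-9: P3@Q0 runs 3, rem=12, quantum used, demote→Q1. Q0=[P4] Q1=[P1,P2,P3] Q2=[]
t=9-12: P4@Q0 runs 3, rem=7, I/O yield, promote→Q0. Q0=[P4] Q1=[P1,P2,P3] Q2=[]
t=12-15: P4@Q0 runs 3, rem=4, I/O yield, promote→Q0. Q0=[P4] Q1=[P1,P2,P3] Q2=[]
t=15-18: P4@Q0 runs 3, rem=1, I/O yield, promote→Q0. Q0=[P4] Q1=[P1,P2,P3] Q2=[]
t=18-19: P4@Q0 runs 1, rem=0, completes. Q0=[] Q1=[P1,P2,P3] Q2=[]
t=19-23: P1@Q1 runs 4, rem=6, quantum used, demote→Q2. Q0=[] Q1=[P2,P3] Q2=[P1]
t=23-27: P2@Q1 runs 4, rem=8, quantum used, demote→Q2. Q0=[] Q1=[P3] Q2=[P1,P2]
t=27-31: P3@Q1 runs 4, rem=8, quantum used, demote→Q2. Q0=[] Q1=[] Q2=[P1,P2,P3]
t=31-37: P1@Q2 runs 6, rem=0, completes. Q0=[] Q1=[] Q2=[P2,P3]
t=37-45: P2@Q2 runs 8, rem=0, completes. Q0=[] Q1=[] Q2=[P3]
t=45-53: P3@Q2 runs 8, rem=0, completes. Q0=[] Q1=[] Q2=[]

Answer: 0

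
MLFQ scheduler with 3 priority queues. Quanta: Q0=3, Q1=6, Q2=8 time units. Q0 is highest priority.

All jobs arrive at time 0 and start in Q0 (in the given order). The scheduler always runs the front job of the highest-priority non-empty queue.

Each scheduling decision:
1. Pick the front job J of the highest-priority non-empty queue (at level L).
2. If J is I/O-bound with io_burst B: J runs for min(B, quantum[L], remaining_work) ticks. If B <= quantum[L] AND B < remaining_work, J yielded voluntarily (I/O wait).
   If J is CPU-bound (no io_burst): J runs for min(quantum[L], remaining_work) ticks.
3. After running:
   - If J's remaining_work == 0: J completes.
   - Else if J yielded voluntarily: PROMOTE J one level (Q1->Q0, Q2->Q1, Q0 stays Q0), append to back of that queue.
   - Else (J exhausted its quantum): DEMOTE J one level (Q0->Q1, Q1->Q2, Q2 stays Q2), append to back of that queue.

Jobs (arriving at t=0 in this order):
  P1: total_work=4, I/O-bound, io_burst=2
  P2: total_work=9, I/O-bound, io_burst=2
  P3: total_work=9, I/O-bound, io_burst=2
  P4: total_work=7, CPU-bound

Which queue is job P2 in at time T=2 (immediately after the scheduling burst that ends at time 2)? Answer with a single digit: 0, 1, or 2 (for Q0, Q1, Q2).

Answer: 0

Derivation:
t=0-2: P1@Q0 runs 2, rem=2, I/O yield, promote→Q0. Q0=[P2,P3,P4,P1] Q1=[] Q2=[]
t=2-4: P2@Q0 runs 2, rem=7, I/O yield, promote→Q0. Q0=[P3,P4,P1,P2] Q1=[] Q2=[]
t=4-6: P3@Q0 runs 2, rem=7, I/O yield, promote→Q0. Q0=[P4,P1,P2,P3] Q1=[] Q2=[]
t=6-9: P4@Q0 runs 3, rem=4, quantum used, demote→Q1. Q0=[P1,P2,P3] Q1=[P4] Q2=[]
t=9-11: P1@Q0 runs 2, rem=0, completes. Q0=[P2,P3] Q1=[P4] Q2=[]
t=11-13: P2@Q0 runs 2, rem=5, I/O yield, promote→Q0. Q0=[P3,P2] Q1=[P4] Q2=[]
t=13-15: P3@Q0 runs 2, rem=5, I/O yield, promote→Q0. Q0=[P2,P3] Q1=[P4] Q2=[]
t=15-17: P2@Q0 runs 2, rem=3, I/O yield, promote→Q0. Q0=[P3,P2] Q1=[P4] Q2=[]
t=17-19: P3@Q0 runs 2, rem=3, I/O yield, promote→Q0. Q0=[P2,P3] Q1=[P4] Q2=[]
t=19-21: P2@Q0 runs 2, rem=1, I/O yield, promote→Q0. Q0=[P3,P2] Q1=[P4] Q2=[]
t=21-23: P3@Q0 runs 2, rem=1, I/O yield, promote→Q0. Q0=[P2,P3] Q1=[P4] Q2=[]
t=23-24: P2@Q0 runs 1, rem=0, completes. Q0=[P3] Q1=[P4] Q2=[]
t=24-25: P3@Q0 runs 1, rem=0, completes. Q0=[] Q1=[P4] Q2=[]
t=25-29: P4@Q1 runs 4, rem=0, completes. Q0=[] Q1=[] Q2=[]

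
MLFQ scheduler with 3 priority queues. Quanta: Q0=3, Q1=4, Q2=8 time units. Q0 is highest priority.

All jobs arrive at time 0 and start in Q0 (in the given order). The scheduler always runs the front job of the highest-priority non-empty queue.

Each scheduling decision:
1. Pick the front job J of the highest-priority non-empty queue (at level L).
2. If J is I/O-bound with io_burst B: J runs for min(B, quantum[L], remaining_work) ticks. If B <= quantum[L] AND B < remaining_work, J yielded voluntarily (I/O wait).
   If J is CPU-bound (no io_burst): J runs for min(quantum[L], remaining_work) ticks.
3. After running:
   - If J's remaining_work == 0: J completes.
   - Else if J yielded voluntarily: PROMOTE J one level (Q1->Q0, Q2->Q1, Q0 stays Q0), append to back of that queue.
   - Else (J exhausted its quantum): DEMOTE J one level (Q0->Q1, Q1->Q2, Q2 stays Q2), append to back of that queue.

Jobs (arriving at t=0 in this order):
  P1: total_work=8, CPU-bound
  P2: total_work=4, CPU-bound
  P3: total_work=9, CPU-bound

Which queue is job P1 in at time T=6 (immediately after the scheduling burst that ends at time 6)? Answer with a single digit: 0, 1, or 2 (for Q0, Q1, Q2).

Answer: 1

Derivation:
t=0-3: P1@Q0 runs 3, rem=5, quantum used, demote→Q1. Q0=[P2,P3] Q1=[P1] Q2=[]
t=3-6: P2@Q0 runs 3, rem=1, quantum used, demote→Q1. Q0=[P3] Q1=[P1,P2] Q2=[]
t=6-9: P3@Q0 runs 3, rem=6, quantum used, demote→Q1. Q0=[] Q1=[P1,P2,P3] Q2=[]
t=9-13: P1@Q1 runs 4, rem=1, quantum used, demote→Q2. Q0=[] Q1=[P2,P3] Q2=[P1]
t=13-14: P2@Q1 runs 1, rem=0, completes. Q0=[] Q1=[P3] Q2=[P1]
t=14-18: P3@Q1 runs 4, rem=2, quantum used, demote→Q2. Q0=[] Q1=[] Q2=[P1,P3]
t=18-19: P1@Q2 runs 1, rem=0, completes. Q0=[] Q1=[] Q2=[P3]
t=19-21: P3@Q2 runs 2, rem=0, completes. Q0=[] Q1=[] Q2=[]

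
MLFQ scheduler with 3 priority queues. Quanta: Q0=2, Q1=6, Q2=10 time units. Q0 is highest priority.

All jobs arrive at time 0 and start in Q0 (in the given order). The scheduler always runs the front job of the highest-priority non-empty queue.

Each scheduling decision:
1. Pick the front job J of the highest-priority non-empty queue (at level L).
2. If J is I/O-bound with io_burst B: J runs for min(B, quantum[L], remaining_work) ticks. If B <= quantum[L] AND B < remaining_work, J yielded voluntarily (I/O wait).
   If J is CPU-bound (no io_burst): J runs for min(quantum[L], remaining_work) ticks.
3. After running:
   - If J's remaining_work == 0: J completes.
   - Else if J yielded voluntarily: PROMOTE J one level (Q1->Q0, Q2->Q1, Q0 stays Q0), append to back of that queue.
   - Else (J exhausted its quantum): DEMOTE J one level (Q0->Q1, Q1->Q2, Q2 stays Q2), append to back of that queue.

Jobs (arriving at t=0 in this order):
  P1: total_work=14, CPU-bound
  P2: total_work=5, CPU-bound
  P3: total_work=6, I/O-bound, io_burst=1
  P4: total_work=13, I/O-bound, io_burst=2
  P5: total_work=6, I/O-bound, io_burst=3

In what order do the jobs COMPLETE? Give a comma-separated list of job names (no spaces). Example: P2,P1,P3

t=0-2: P1@Q0 runs 2, rem=12, quantum used, demote→Q1. Q0=[P2,P3,P4,P5] Q1=[P1] Q2=[]
t=2-4: P2@Q0 runs 2, rem=3, quantum used, demote→Q1. Q0=[P3,P4,P5] Q1=[P1,P2] Q2=[]
t=4-5: P3@Q0 runs 1, rem=5, I/O yield, promote→Q0. Q0=[P4,P5,P3] Q1=[P1,P2] Q2=[]
t=5-7: P4@Q0 runs 2, rem=11, I/O yield, promote→Q0. Q0=[P5,P3,P4] Q1=[P1,P2] Q2=[]
t=7-9: P5@Q0 runs 2, rem=4, quantum used, demote→Q1. Q0=[P3,P4] Q1=[P1,P2,P5] Q2=[]
t=9-10: P3@Q0 runs 1, rem=4, I/O yield, promote→Q0. Q0=[P4,P3] Q1=[P1,P2,P5] Q2=[]
t=10-12: P4@Q0 runs 2, rem=9, I/O yield, promote→Q0. Q0=[P3,P4] Q1=[P1,P2,P5] Q2=[]
t=12-13: P3@Q0 runs 1, rem=3, I/O yield, promote→Q0. Q0=[P4,P3] Q1=[P1,P2,P5] Q2=[]
t=13-15: P4@Q0 runs 2, rem=7, I/O yield, promote→Q0. Q0=[P3,P4] Q1=[P1,P2,P5] Q2=[]
t=15-16: P3@Q0 runs 1, rem=2, I/O yield, promote→Q0. Q0=[P4,P3] Q1=[P1,P2,P5] Q2=[]
t=16-18: P4@Q0 runs 2, rem=5, I/O yield, promote→Q0. Q0=[P3,P4] Q1=[P1,P2,P5] Q2=[]
t=18-19: P3@Q0 runs 1, rem=1, I/O yield, promote→Q0. Q0=[P4,P3] Q1=[P1,P2,P5] Q2=[]
t=19-21: P4@Q0 runs 2, rem=3, I/O yield, promote→Q0. Q0=[P3,P4] Q1=[P1,P2,P5] Q2=[]
t=21-22: P3@Q0 runs 1, rem=0, completes. Q0=[P4] Q1=[P1,P2,P5] Q2=[]
t=22-24: P4@Q0 runs 2, rem=1, I/O yield, promote→Q0. Q0=[P4] Q1=[P1,P2,P5] Q2=[]
t=24-25: P4@Q0 runs 1, rem=0, completes. Q0=[] Q1=[P1,P2,P5] Q2=[]
t=25-31: P1@Q1 runs 6, rem=6, quantum used, demote→Q2. Q0=[] Q1=[P2,P5] Q2=[P1]
t=31-34: P2@Q1 runs 3, rem=0, completes. Q0=[] Q1=[P5] Q2=[P1]
t=34-37: P5@Q1 runs 3, rem=1, I/O yield, promote→Q0. Q0=[P5] Q1=[] Q2=[P1]
t=37-38: P5@Q0 runs 1, rem=0, completes. Q0=[] Q1=[] Q2=[P1]
t=38-44: P1@Q2 runs 6, rem=0, completes. Q0=[] Q1=[] Q2=[]

Answer: P3,P4,P2,P5,P1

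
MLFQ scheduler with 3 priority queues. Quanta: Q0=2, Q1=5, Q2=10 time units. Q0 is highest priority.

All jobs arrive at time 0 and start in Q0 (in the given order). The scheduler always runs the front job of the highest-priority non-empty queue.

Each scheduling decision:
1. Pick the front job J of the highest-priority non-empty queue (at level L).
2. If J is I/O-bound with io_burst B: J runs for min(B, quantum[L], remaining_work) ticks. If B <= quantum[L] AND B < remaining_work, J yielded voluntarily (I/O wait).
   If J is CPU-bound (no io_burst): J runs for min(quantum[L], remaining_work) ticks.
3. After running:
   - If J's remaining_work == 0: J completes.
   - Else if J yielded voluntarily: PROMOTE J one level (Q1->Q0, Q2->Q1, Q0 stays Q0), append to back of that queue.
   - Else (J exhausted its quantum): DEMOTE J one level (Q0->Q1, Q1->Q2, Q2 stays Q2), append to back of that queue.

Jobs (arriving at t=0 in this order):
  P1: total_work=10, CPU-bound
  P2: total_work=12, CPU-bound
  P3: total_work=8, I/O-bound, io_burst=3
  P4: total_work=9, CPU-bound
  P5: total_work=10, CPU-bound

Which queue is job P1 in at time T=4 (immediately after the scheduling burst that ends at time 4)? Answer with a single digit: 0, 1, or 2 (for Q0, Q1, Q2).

t=0-2: P1@Q0 runs 2, rem=8, quantum used, demote→Q1. Q0=[P2,P3,P4,P5] Q1=[P1] Q2=[]
t=2-4: P2@Q0 runs 2, rem=10, quantum used, demote→Q1. Q0=[P3,P4,P5] Q1=[P1,P2] Q2=[]
t=4-6: P3@Q0 runs 2, rem=6, quantum used, demote→Q1. Q0=[P4,P5] Q1=[P1,P2,P3] Q2=[]
t=6-8: P4@Q0 runs 2, rem=7, quantum used, demote→Q1. Q0=[P5] Q1=[P1,P2,P3,P4] Q2=[]
t=8-10: P5@Q0 runs 2, rem=8, quantum used, demote→Q1. Q0=[] Q1=[P1,P2,P3,P4,P5] Q2=[]
t=10-15: P1@Q1 runs 5, rem=3, quantum used, demote→Q2. Q0=[] Q1=[P2,P3,P4,P5] Q2=[P1]
t=15-20: P2@Q1 runs 5, rem=5, quantum used, demote→Q2. Q0=[] Q1=[P3,P4,P5] Q2=[P1,P2]
t=20-23: P3@Q1 runs 3, rem=3, I/O yield, promote→Q0. Q0=[P3] Q1=[P4,P5] Q2=[P1,P2]
t=23-25: P3@Q0 runs 2, rem=1, quantum used, demote→Q1. Q0=[] Q1=[P4,P5,P3] Q2=[P1,P2]
t=25-30: P4@Q1 runs 5, rem=2, quantum used, demote→Q2. Q0=[] Q1=[P5,P3] Q2=[P1,P2,P4]
t=30-35: P5@Q1 runs 5, rem=3, quantum used, demote→Q2. Q0=[] Q1=[P3] Q2=[P1,P2,P4,P5]
t=35-36: P3@Q1 runs 1, rem=0, completes. Q0=[] Q1=[] Q2=[P1,P2,P4,P5]
t=36-39: P1@Q2 runs 3, rem=0, completes. Q0=[] Q1=[] Q2=[P2,P4,P5]
t=39-44: P2@Q2 runs 5, rem=0, completes. Q0=[] Q1=[] Q2=[P4,P5]
t=44-46: P4@Q2 runs 2, rem=0, completes. Q0=[] Q1=[] Q2=[P5]
t=46-49: P5@Q2 runs 3, rem=0, completes. Q0=[] Q1=[] Q2=[]

Answer: 1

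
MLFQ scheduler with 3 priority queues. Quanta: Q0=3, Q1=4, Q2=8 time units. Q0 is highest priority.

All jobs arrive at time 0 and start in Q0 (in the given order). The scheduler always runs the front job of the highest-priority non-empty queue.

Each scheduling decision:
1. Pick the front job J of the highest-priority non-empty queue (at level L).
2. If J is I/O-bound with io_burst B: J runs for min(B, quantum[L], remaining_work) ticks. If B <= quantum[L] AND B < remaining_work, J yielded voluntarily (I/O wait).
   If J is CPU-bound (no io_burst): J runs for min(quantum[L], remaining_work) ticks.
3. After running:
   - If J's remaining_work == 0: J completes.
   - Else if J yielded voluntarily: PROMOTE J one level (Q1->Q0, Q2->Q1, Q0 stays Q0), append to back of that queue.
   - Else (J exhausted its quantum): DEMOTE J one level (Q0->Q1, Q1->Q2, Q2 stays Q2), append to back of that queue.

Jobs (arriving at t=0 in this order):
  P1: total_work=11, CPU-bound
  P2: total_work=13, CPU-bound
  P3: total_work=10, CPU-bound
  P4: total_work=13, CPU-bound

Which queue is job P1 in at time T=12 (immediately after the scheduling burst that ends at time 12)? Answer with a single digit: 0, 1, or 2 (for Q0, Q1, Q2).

Answer: 1

Derivation:
t=0-3: P1@Q0 runs 3, rem=8, quantum used, demote→Q1. Q0=[P2,P3,P4] Q1=[P1] Q2=[]
t=3-6: P2@Q0 runs 3, rem=10, quantum used, demote→Q1. Q0=[P3,P4] Q1=[P1,P2] Q2=[]
t=6-9: P3@Q0 runs 3, rem=7, quantum used, demote→Q1. Q0=[P4] Q1=[P1,P2,P3] Q2=[]
t=9-12: P4@Q0 runs 3, rem=10, quantum used, demote→Q1. Q0=[] Q1=[P1,P2,P3,P4] Q2=[]
t=12-16: P1@Q1 runs 4, rem=4, quantum used, demote→Q2. Q0=[] Q1=[P2,P3,P4] Q2=[P1]
t=16-20: P2@Q1 runs 4, rem=6, quantum used, demote→Q2. Q0=[] Q1=[P3,P4] Q2=[P1,P2]
t=20-24: P3@Q1 runs 4, rem=3, quantum used, demote→Q2. Q0=[] Q1=[P4] Q2=[P1,P2,P3]
t=24-28: P4@Q1 runs 4, rem=6, quantum used, demote→Q2. Q0=[] Q1=[] Q2=[P1,P2,P3,P4]
t=28-32: P1@Q2 runs 4, rem=0, completes. Q0=[] Q1=[] Q2=[P2,P3,P4]
t=32-38: P2@Q2 runs 6, rem=0, completes. Q0=[] Q1=[] Q2=[P3,P4]
t=38-41: P3@Q2 runs 3, rem=0, completes. Q0=[] Q1=[] Q2=[P4]
t=41-47: P4@Q2 runs 6, rem=0, completes. Q0=[] Q1=[] Q2=[]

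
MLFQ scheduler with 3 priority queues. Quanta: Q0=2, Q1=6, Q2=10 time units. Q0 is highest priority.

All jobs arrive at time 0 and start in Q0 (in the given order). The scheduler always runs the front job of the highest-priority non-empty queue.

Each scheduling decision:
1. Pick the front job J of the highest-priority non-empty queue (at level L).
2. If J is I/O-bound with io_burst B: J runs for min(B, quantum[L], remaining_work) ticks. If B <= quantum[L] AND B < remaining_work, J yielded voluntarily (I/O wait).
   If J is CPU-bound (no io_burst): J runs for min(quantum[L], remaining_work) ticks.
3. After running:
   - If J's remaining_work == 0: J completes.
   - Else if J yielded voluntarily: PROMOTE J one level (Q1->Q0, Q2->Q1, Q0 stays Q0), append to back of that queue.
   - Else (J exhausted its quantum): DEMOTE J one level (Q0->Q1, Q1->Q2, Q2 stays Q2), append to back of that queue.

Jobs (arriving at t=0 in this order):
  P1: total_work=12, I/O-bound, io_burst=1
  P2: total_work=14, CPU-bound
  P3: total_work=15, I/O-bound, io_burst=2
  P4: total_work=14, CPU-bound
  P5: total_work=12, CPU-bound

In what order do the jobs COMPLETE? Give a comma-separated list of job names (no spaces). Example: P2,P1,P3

t=0-1: P1@Q0 runs 1, rem=11, I/O yield, promote→Q0. Q0=[P2,P3,P4,P5,P1] Q1=[] Q2=[]
t=1-3: P2@Q0 runs 2, rem=12, quantum used, demote→Q1. Q0=[P3,P4,P5,P1] Q1=[P2] Q2=[]
t=3-5: P3@Q0 runs 2, rem=13, I/O yield, promote→Q0. Q0=[P4,P5,P1,P3] Q1=[P2] Q2=[]
t=5-7: P4@Q0 runs 2, rem=12, quantum used, demote→Q1. Q0=[P5,P1,P3] Q1=[P2,P4] Q2=[]
t=7-9: P5@Q0 runs 2, rem=10, quantum used, demote→Q1. Q0=[P1,P3] Q1=[P2,P4,P5] Q2=[]
t=9-10: P1@Q0 runs 1, rem=10, I/O yield, promote→Q0. Q0=[P3,P1] Q1=[P2,P4,P5] Q2=[]
t=10-12: P3@Q0 runs 2, rem=11, I/O yield, promote→Q0. Q0=[P1,P3] Q1=[P2,P4,P5] Q2=[]
t=12-13: P1@Q0 runs 1, rem=9, I/O yield, promote→Q0. Q0=[P3,P1] Q1=[P2,P4,P5] Q2=[]
t=13-15: P3@Q0 runs 2, rem=9, I/O yield, promote→Q0. Q0=[P1,P3] Q1=[P2,P4,P5] Q2=[]
t=15-16: P1@Q0 runs 1, rem=8, I/O yield, promote→Q0. Q0=[P3,P1] Q1=[P2,P4,P5] Q2=[]
t=16-18: P3@Q0 runs 2, rem=7, I/O yield, promote→Q0. Q0=[P1,P3] Q1=[P2,P4,P5] Q2=[]
t=18-19: P1@Q0 runs 1, rem=7, I/O yield, promote→Q0. Q0=[P3,P1] Q1=[P2,P4,P5] Q2=[]
t=19-21: P3@Q0 runs 2, rem=5, I/O yield, promote→Q0. Q0=[P1,P3] Q1=[P2,P4,P5] Q2=[]
t=21-22: P1@Q0 runs 1, rem=6, I/O yield, promote→Q0. Q0=[P3,P1] Q1=[P2,P4,P5] Q2=[]
t=22-24: P3@Q0 runs 2, rem=3, I/O yield, promote→Q0. Q0=[P1,P3] Q1=[P2,P4,P5] Q2=[]
t=24-25: P1@Q0 runs 1, rem=5, I/O yield, promote→Q0. Q0=[P3,P1] Q1=[P2,P4,P5] Q2=[]
t=25-27: P3@Q0 runs 2, rem=1, I/O yield, promote→Q0. Q0=[P1,P3] Q1=[P2,P4,P5] Q2=[]
t=27-28: P1@Q0 runs 1, rem=4, I/O yield, promote→Q0. Q0=[P3,P1] Q1=[P2,P4,P5] Q2=[]
t=28-29: P3@Q0 runs 1, rem=0, completes. Q0=[P1] Q1=[P2,P4,P5] Q2=[]
t=29-30: P1@Q0 runs 1, rem=3, I/O yield, promote→Q0. Q0=[P1] Q1=[P2,P4,P5] Q2=[]
t=30-31: P1@Q0 runs 1, rem=2, I/O yield, promote→Q0. Q0=[P1] Q1=[P2,P4,P5] Q2=[]
t=31-32: P1@Q0 runs 1, rem=1, I/O yield, promote→Q0. Q0=[P1] Q1=[P2,P4,P5] Q2=[]
t=32-33: P1@Q0 runs 1, rem=0, completes. Q0=[] Q1=[P2,P4,P5] Q2=[]
t=33-39: P2@Q1 runs 6, rem=6, quantum used, demote→Q2. Q0=[] Q1=[P4,P5] Q2=[P2]
t=39-45: P4@Q1 runs 6, rem=6, quantum used, demote→Q2. Q0=[] Q1=[P5] Q2=[P2,P4]
t=45-51: P5@Q1 runs 6, rem=4, quantum used, demote→Q2. Q0=[] Q1=[] Q2=[P2,P4,P5]
t=51-57: P2@Q2 runs 6, rem=0, completes. Q0=[] Q1=[] Q2=[P4,P5]
t=57-63: P4@Q2 runs 6, rem=0, completes. Q0=[] Q1=[] Q2=[P5]
t=63-67: P5@Q2 runs 4, rem=0, completes. Q0=[] Q1=[] Q2=[]

Answer: P3,P1,P2,P4,P5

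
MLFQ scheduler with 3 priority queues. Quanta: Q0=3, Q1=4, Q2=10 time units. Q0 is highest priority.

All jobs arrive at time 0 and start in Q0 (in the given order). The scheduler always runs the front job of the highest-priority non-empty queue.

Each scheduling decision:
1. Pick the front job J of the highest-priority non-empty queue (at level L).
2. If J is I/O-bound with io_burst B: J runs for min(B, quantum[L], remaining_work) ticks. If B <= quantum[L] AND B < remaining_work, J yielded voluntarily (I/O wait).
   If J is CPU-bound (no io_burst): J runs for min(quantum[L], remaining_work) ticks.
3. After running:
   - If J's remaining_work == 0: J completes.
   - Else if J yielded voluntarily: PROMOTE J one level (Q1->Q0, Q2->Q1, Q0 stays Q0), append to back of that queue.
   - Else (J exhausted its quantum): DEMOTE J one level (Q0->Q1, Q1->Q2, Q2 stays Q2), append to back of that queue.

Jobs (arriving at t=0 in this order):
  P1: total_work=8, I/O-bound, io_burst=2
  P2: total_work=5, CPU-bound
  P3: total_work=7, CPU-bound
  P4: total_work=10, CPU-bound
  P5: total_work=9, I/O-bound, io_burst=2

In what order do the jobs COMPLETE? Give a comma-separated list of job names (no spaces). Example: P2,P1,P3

Answer: P1,P5,P2,P3,P4

Derivation:
t=0-2: P1@Q0 runs 2, rem=6, I/O yield, promote→Q0. Q0=[P2,P3,P4,P5,P1] Q1=[] Q2=[]
t=2-5: P2@Q0 runs 3, rem=2, quantum used, demote→Q1. Q0=[P3,P4,P5,P1] Q1=[P2] Q2=[]
t=5-8: P3@Q0 runs 3, rem=4, quantum used, demote→Q1. Q0=[P4,P5,P1] Q1=[P2,P3] Q2=[]
t=8-11: P4@Q0 runs 3, rem=7, quantum used, demote→Q1. Q0=[P5,P1] Q1=[P2,P3,P4] Q2=[]
t=11-13: P5@Q0 runs 2, rem=7, I/O yield, promote→Q0. Q0=[P1,P5] Q1=[P2,P3,P4] Q2=[]
t=13-15: P1@Q0 runs 2, rem=4, I/O yield, promote→Q0. Q0=[P5,P1] Q1=[P2,P3,P4] Q2=[]
t=15-17: P5@Q0 runs 2, rem=5, I/O yield, promote→Q0. Q0=[P1,P5] Q1=[P2,P3,P4] Q2=[]
t=17-19: P1@Q0 runs 2, rem=2, I/O yield, promote→Q0. Q0=[P5,P1] Q1=[P2,P3,P4] Q2=[]
t=19-21: P5@Q0 runs 2, rem=3, I/O yield, promote→Q0. Q0=[P1,P5] Q1=[P2,P3,P4] Q2=[]
t=21-23: P1@Q0 runs 2, rem=0, completes. Q0=[P5] Q1=[P2,P3,P4] Q2=[]
t=23-25: P5@Q0 runs 2, rem=1, I/O yield, promote→Q0. Q0=[P5] Q1=[P2,P3,P4] Q2=[]
t=25-26: P5@Q0 runs 1, rem=0, completes. Q0=[] Q1=[P2,P3,P4] Q2=[]
t=26-28: P2@Q1 runs 2, rem=0, completes. Q0=[] Q1=[P3,P4] Q2=[]
t=28-32: P3@Q1 runs 4, rem=0, completes. Q0=[] Q1=[P4] Q2=[]
t=32-36: P4@Q1 runs 4, rem=3, quantum used, demote→Q2. Q0=[] Q1=[] Q2=[P4]
t=36-39: P4@Q2 runs 3, rem=0, completes. Q0=[] Q1=[] Q2=[]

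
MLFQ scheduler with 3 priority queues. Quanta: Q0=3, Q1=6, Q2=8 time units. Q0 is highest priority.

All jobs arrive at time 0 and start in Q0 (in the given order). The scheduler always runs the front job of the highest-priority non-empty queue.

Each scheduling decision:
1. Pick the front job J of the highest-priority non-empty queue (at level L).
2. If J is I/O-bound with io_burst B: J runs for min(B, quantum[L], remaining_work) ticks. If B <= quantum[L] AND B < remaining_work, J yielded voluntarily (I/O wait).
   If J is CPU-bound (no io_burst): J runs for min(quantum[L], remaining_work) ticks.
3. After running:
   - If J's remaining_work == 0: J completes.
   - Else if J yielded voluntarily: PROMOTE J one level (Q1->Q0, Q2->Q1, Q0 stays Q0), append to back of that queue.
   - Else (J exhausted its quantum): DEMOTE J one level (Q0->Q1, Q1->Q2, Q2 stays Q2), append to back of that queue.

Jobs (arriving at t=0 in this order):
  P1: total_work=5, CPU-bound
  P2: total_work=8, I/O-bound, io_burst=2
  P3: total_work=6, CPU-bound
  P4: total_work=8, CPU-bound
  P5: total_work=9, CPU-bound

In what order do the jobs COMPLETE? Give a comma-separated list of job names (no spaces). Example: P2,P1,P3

Answer: P2,P1,P3,P4,P5

Derivation:
t=0-3: P1@Q0 runs 3, rem=2, quantum used, demote→Q1. Q0=[P2,P3,P4,P5] Q1=[P1] Q2=[]
t=3-5: P2@Q0 runs 2, rem=6, I/O yield, promote→Q0. Q0=[P3,P4,P5,P2] Q1=[P1] Q2=[]
t=5-8: P3@Q0 runs 3, rem=3, quantum used, demote→Q1. Q0=[P4,P5,P2] Q1=[P1,P3] Q2=[]
t=8-11: P4@Q0 runs 3, rem=5, quantum used, demote→Q1. Q0=[P5,P2] Q1=[P1,P3,P4] Q2=[]
t=11-14: P5@Q0 runs 3, rem=6, quantum used, demote→Q1. Q0=[P2] Q1=[P1,P3,P4,P5] Q2=[]
t=14-16: P2@Q0 runs 2, rem=4, I/O yield, promote→Q0. Q0=[P2] Q1=[P1,P3,P4,P5] Q2=[]
t=16-18: P2@Q0 runs 2, rem=2, I/O yield, promote→Q0. Q0=[P2] Q1=[P1,P3,P4,P5] Q2=[]
t=18-20: P2@Q0 runs 2, rem=0, completes. Q0=[] Q1=[P1,P3,P4,P5] Q2=[]
t=20-22: P1@Q1 runs 2, rem=0, completes. Q0=[] Q1=[P3,P4,P5] Q2=[]
t=22-25: P3@Q1 runs 3, rem=0, completes. Q0=[] Q1=[P4,P5] Q2=[]
t=25-30: P4@Q1 runs 5, rem=0, completes. Q0=[] Q1=[P5] Q2=[]
t=30-36: P5@Q1 runs 6, rem=0, completes. Q0=[] Q1=[] Q2=[]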